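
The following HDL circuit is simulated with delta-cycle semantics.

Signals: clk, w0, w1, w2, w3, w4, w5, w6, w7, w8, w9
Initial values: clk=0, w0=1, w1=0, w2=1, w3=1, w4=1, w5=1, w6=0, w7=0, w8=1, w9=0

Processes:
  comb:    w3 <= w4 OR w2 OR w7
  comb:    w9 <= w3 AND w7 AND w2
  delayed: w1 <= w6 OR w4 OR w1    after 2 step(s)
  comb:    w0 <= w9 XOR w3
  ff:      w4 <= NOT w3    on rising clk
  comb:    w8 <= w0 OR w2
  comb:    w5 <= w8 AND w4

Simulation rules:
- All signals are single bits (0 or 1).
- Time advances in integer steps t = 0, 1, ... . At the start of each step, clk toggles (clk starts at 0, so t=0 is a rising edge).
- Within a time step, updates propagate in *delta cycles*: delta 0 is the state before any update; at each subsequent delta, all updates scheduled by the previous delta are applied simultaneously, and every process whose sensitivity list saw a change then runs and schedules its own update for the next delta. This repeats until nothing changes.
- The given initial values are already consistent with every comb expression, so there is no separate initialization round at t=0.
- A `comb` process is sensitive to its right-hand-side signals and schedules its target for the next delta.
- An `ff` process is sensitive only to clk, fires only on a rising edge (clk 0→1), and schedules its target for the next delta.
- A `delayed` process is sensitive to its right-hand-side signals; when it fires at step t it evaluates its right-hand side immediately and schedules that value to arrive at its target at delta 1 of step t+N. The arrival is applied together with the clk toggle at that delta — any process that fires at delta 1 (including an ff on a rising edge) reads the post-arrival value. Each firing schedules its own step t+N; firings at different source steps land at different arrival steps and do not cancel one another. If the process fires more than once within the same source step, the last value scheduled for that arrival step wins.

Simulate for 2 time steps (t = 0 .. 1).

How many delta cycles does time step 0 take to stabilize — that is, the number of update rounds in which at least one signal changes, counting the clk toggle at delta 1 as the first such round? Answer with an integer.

t0.Δ0 w4=1 w5=1 w1=0 w2=1 w3=1 w6=0 w7=0 clk=0 w9=0 w8=1 w0=1
t0.Δ1 w4=1 w5=1 w1=0 w2=1 w3=1 w6=0 w7=0 clk=1 w9=0 w8=1 w0=1
t0.Δ2 w4=0 w5=1 w1=0 w2=1 w3=1 w6=0 w7=0 clk=1 w9=0 w8=1 w0=1
t0.Δ3 w4=0 w5=0 w1=0 w2=1 w3=1 w6=0 w7=0 clk=1 w9=0 w8=1 w0=1
t1.Δ0 w4=0 w5=0 w1=0 w2=1 w3=1 w6=0 w7=0 clk=1 w9=0 w8=1 w0=1
t1.Δ1 w4=0 w5=0 w1=0 w2=1 w3=1 w6=0 w7=0 clk=0 w9=0 w8=1 w0=1

3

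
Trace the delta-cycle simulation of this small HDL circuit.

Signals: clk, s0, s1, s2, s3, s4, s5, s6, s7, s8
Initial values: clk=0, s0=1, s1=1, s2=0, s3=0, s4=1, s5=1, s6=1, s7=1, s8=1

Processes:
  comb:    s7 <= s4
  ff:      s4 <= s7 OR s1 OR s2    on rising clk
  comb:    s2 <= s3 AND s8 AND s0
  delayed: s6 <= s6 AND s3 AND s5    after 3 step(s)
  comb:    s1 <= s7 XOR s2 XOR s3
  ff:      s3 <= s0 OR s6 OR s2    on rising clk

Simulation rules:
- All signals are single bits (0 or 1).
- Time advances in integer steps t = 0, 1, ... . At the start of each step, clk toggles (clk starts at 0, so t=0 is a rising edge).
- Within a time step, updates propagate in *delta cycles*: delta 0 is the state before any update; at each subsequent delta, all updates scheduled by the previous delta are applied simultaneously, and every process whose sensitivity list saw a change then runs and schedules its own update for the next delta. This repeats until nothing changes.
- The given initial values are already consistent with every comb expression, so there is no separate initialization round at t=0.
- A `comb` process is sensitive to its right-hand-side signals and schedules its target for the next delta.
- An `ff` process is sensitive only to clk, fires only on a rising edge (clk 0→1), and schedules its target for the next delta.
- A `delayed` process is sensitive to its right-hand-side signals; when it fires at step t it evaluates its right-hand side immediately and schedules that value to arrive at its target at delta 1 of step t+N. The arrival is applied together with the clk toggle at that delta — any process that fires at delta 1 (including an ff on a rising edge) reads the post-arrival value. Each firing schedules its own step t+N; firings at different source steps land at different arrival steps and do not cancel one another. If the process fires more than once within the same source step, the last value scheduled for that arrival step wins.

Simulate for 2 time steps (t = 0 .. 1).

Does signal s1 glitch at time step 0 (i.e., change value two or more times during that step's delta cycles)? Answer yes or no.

yes

[bits: s3,s6,clk,s8,s5,s4,s1,s0,s7,s2]
t=0: Δ0=0101111110 Δ1=0111111110 Δ2=1111111110 Δ3=1111110111 Δ4=1111111111 | 4Δ
t=1: Δ0=1111111111 Δ1=1101111111 | 1Δ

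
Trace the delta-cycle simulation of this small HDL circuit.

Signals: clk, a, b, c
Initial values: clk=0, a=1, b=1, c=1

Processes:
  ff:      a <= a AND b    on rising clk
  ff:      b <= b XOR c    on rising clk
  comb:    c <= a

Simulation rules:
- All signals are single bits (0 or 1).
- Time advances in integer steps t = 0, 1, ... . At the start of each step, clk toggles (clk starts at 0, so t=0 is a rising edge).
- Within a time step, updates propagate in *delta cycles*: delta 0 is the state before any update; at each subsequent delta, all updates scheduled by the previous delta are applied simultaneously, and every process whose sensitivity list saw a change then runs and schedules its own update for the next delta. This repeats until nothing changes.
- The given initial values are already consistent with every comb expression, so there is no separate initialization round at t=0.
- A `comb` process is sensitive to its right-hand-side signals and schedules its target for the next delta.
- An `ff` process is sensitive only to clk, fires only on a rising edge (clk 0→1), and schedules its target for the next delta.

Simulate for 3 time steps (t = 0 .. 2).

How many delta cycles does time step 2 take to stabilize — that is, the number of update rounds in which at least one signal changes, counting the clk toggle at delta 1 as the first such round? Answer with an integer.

[bits: b,a,clk,c]
t=0: Δ0=1101 Δ1=1111 Δ2=0111 | 2Δ
t=1: Δ0=0111 Δ1=0101 | 1Δ
t=2: Δ0=0101 Δ1=0111 Δ2=1011 Δ3=1010 | 3Δ

3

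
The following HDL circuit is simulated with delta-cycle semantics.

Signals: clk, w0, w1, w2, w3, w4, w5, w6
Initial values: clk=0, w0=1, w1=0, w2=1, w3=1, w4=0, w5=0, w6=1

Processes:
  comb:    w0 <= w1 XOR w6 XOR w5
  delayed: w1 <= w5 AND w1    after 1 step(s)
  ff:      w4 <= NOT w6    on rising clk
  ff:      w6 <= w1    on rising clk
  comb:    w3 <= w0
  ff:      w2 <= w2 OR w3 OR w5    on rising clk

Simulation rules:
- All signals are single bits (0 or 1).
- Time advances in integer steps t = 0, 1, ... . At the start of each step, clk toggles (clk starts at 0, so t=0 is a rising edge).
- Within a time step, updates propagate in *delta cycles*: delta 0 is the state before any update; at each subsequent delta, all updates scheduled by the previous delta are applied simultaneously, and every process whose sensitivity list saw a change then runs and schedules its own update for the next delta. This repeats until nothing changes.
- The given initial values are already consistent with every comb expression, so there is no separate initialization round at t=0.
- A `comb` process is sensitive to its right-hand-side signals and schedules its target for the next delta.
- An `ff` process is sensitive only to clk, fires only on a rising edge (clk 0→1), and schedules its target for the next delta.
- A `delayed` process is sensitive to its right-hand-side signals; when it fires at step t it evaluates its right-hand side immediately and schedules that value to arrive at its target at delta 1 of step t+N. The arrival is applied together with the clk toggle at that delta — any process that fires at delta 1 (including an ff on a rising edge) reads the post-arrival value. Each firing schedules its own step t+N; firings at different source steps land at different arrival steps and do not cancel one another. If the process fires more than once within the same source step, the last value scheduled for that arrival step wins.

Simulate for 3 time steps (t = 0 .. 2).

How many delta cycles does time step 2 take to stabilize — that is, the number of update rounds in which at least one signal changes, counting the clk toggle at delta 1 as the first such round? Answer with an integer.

2

t=0 Δ0: clk=0 w2=1 w6=1 w4=0 w5=0 w1=0 w0=1 w3=1
  Δ1: clk:0→1
  Δ2: w6:1→0
  Δ3: w0:1→0
  Δ4: w3:1→0
  (4Δ to stable)
t=1 Δ0: clk=1 w2=1 w6=0 w4=0 w5=0 w1=0 w0=0 w3=0
  Δ1: clk:1→0
  (1Δ to stable)
t=2 Δ0: clk=0 w2=1 w6=0 w4=0 w5=0 w1=0 w0=0 w3=0
  Δ1: clk:0→1
  Δ2: w4:0→1
  (2Δ to stable)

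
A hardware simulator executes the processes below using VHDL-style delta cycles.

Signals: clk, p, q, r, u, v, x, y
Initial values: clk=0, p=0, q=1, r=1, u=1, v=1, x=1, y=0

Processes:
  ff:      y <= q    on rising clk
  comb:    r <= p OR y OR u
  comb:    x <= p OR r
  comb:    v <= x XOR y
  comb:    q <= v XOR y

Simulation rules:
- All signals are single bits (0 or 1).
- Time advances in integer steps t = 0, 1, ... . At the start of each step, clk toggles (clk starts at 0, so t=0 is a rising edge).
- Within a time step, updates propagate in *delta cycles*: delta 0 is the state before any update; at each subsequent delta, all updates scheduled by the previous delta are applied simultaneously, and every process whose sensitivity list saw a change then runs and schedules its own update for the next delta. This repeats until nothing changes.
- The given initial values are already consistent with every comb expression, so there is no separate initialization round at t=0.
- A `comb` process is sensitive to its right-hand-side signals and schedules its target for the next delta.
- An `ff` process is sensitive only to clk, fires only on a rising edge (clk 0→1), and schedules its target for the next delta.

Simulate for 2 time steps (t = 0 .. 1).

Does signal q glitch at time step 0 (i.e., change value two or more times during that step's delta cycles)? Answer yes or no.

[bits: u,y,v,q,x,p,clk,r]
t=0: Δ0=10111001 Δ1=10111011 Δ2=11111011 Δ3=11001011 Δ4=11011011 | 4Δ
t=1: Δ0=11011011 Δ1=11011001 | 1Δ

yes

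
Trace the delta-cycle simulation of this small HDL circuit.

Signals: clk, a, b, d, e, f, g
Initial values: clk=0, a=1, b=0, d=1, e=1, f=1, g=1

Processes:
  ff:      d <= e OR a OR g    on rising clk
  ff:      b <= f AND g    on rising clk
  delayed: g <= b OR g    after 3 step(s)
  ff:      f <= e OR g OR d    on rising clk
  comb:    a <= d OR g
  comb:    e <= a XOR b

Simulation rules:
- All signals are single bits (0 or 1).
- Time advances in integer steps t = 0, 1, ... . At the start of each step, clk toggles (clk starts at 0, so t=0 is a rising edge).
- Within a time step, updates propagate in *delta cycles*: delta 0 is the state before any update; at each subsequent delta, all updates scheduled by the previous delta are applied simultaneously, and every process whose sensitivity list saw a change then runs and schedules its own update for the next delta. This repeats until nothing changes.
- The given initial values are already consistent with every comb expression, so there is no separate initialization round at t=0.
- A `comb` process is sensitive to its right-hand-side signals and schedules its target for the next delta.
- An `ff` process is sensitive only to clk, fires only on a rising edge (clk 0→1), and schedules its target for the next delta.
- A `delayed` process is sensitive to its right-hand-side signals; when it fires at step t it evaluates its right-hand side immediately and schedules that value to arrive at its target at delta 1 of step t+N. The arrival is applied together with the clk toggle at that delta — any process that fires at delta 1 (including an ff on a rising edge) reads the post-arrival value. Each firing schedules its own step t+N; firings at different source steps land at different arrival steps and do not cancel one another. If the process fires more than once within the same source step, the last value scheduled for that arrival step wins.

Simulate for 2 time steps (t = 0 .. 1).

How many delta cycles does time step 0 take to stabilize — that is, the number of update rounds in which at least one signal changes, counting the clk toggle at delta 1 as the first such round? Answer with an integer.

3

[bits: g,f,e,b,a,clk,d]
t=0: Δ0=1110101 Δ1=1110111 Δ2=1111111 Δ3=1101111 | 3Δ
t=1: Δ0=1101111 Δ1=1101101 | 1Δ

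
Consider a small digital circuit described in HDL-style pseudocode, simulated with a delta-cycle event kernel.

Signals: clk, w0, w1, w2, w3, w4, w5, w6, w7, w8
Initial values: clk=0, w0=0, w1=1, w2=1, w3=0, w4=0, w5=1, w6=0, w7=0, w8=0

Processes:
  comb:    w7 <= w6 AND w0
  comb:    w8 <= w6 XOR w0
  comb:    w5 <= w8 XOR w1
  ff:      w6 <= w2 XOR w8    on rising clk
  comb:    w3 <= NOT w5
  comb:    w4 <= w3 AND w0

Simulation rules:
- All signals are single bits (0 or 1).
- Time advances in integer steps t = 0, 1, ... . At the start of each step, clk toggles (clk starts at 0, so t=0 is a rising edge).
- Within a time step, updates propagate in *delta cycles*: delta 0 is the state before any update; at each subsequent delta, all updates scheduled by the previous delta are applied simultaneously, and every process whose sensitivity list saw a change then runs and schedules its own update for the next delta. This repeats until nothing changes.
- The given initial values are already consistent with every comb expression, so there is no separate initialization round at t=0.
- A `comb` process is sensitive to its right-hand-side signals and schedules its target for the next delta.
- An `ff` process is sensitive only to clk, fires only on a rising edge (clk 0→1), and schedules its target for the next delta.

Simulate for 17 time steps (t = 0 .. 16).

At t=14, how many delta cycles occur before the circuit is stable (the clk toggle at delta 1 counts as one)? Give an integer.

5

t0.Δ0 w4=0 w6=0 w2=1 w0=0 w1=1 w7=0 w5=1 w8=0 clk=0 w3=0
t0.Δ1 w4=0 w6=0 w2=1 w0=0 w1=1 w7=0 w5=1 w8=0 clk=1 w3=0
t0.Δ2 w4=0 w6=1 w2=1 w0=0 w1=1 w7=0 w5=1 w8=0 clk=1 w3=0
t0.Δ3 w4=0 w6=1 w2=1 w0=0 w1=1 w7=0 w5=1 w8=1 clk=1 w3=0
t0.Δ4 w4=0 w6=1 w2=1 w0=0 w1=1 w7=0 w5=0 w8=1 clk=1 w3=0
t0.Δ5 w4=0 w6=1 w2=1 w0=0 w1=1 w7=0 w5=0 w8=1 clk=1 w3=1
t1.Δ0 w4=0 w6=1 w2=1 w0=0 w1=1 w7=0 w5=0 w8=1 clk=1 w3=1
t1.Δ1 w4=0 w6=1 w2=1 w0=0 w1=1 w7=0 w5=0 w8=1 clk=0 w3=1
t2.Δ0 w4=0 w6=1 w2=1 w0=0 w1=1 w7=0 w5=0 w8=1 clk=0 w3=1
t2.Δ1 w4=0 w6=1 w2=1 w0=0 w1=1 w7=0 w5=0 w8=1 clk=1 w3=1
t2.Δ2 w4=0 w6=0 w2=1 w0=0 w1=1 w7=0 w5=0 w8=1 clk=1 w3=1
t2.Δ3 w4=0 w6=0 w2=1 w0=0 w1=1 w7=0 w5=0 w8=0 clk=1 w3=1
t2.Δ4 w4=0 w6=0 w2=1 w0=0 w1=1 w7=0 w5=1 w8=0 clk=1 w3=1
t2.Δ5 w4=0 w6=0 w2=1 w0=0 w1=1 w7=0 w5=1 w8=0 clk=1 w3=0
t3.Δ0 w4=0 w6=0 w2=1 w0=0 w1=1 w7=0 w5=1 w8=0 clk=1 w3=0
t3.Δ1 w4=0 w6=0 w2=1 w0=0 w1=1 w7=0 w5=1 w8=0 clk=0 w3=0
t4.Δ0 w4=0 w6=0 w2=1 w0=0 w1=1 w7=0 w5=1 w8=0 clk=0 w3=0
t4.Δ1 w4=0 w6=0 w2=1 w0=0 w1=1 w7=0 w5=1 w8=0 clk=1 w3=0
t4.Δ2 w4=0 w6=1 w2=1 w0=0 w1=1 w7=0 w5=1 w8=0 clk=1 w3=0
t4.Δ3 w4=0 w6=1 w2=1 w0=0 w1=1 w7=0 w5=1 w8=1 clk=1 w3=0
t4.Δ4 w4=0 w6=1 w2=1 w0=0 w1=1 w7=0 w5=0 w8=1 clk=1 w3=0
t4.Δ5 w4=0 w6=1 w2=1 w0=0 w1=1 w7=0 w5=0 w8=1 clk=1 w3=1
t5.Δ0 w4=0 w6=1 w2=1 w0=0 w1=1 w7=0 w5=0 w8=1 clk=1 w3=1
t5.Δ1 w4=0 w6=1 w2=1 w0=0 w1=1 w7=0 w5=0 w8=1 clk=0 w3=1
t6.Δ0 w4=0 w6=1 w2=1 w0=0 w1=1 w7=0 w5=0 w8=1 clk=0 w3=1
t6.Δ1 w4=0 w6=1 w2=1 w0=0 w1=1 w7=0 w5=0 w8=1 clk=1 w3=1
t6.Δ2 w4=0 w6=0 w2=1 w0=0 w1=1 w7=0 w5=0 w8=1 clk=1 w3=1
t6.Δ3 w4=0 w6=0 w2=1 w0=0 w1=1 w7=0 w5=0 w8=0 clk=1 w3=1
t6.Δ4 w4=0 w6=0 w2=1 w0=0 w1=1 w7=0 w5=1 w8=0 clk=1 w3=1
t6.Δ5 w4=0 w6=0 w2=1 w0=0 w1=1 w7=0 w5=1 w8=0 clk=1 w3=0
t7.Δ0 w4=0 w6=0 w2=1 w0=0 w1=1 w7=0 w5=1 w8=0 clk=1 w3=0
t7.Δ1 w4=0 w6=0 w2=1 w0=0 w1=1 w7=0 w5=1 w8=0 clk=0 w3=0
t8.Δ0 w4=0 w6=0 w2=1 w0=0 w1=1 w7=0 w5=1 w8=0 clk=0 w3=0
t8.Δ1 w4=0 w6=0 w2=1 w0=0 w1=1 w7=0 w5=1 w8=0 clk=1 w3=0
t8.Δ2 w4=0 w6=1 w2=1 w0=0 w1=1 w7=0 w5=1 w8=0 clk=1 w3=0
t8.Δ3 w4=0 w6=1 w2=1 w0=0 w1=1 w7=0 w5=1 w8=1 clk=1 w3=0
t8.Δ4 w4=0 w6=1 w2=1 w0=0 w1=1 w7=0 w5=0 w8=1 clk=1 w3=0
t8.Δ5 w4=0 w6=1 w2=1 w0=0 w1=1 w7=0 w5=0 w8=1 clk=1 w3=1
t9.Δ0 w4=0 w6=1 w2=1 w0=0 w1=1 w7=0 w5=0 w8=1 clk=1 w3=1
t9.Δ1 w4=0 w6=1 w2=1 w0=0 w1=1 w7=0 w5=0 w8=1 clk=0 w3=1
t10.Δ0 w4=0 w6=1 w2=1 w0=0 w1=1 w7=0 w5=0 w8=1 clk=0 w3=1
t10.Δ1 w4=0 w6=1 w2=1 w0=0 w1=1 w7=0 w5=0 w8=1 clk=1 w3=1
t10.Δ2 w4=0 w6=0 w2=1 w0=0 w1=1 w7=0 w5=0 w8=1 clk=1 w3=1
t10.Δ3 w4=0 w6=0 w2=1 w0=0 w1=1 w7=0 w5=0 w8=0 clk=1 w3=1
t10.Δ4 w4=0 w6=0 w2=1 w0=0 w1=1 w7=0 w5=1 w8=0 clk=1 w3=1
t10.Δ5 w4=0 w6=0 w2=1 w0=0 w1=1 w7=0 w5=1 w8=0 clk=1 w3=0
t11.Δ0 w4=0 w6=0 w2=1 w0=0 w1=1 w7=0 w5=1 w8=0 clk=1 w3=0
t11.Δ1 w4=0 w6=0 w2=1 w0=0 w1=1 w7=0 w5=1 w8=0 clk=0 w3=0
t12.Δ0 w4=0 w6=0 w2=1 w0=0 w1=1 w7=0 w5=1 w8=0 clk=0 w3=0
t12.Δ1 w4=0 w6=0 w2=1 w0=0 w1=1 w7=0 w5=1 w8=0 clk=1 w3=0
t12.Δ2 w4=0 w6=1 w2=1 w0=0 w1=1 w7=0 w5=1 w8=0 clk=1 w3=0
t12.Δ3 w4=0 w6=1 w2=1 w0=0 w1=1 w7=0 w5=1 w8=1 clk=1 w3=0
t12.Δ4 w4=0 w6=1 w2=1 w0=0 w1=1 w7=0 w5=0 w8=1 clk=1 w3=0
t12.Δ5 w4=0 w6=1 w2=1 w0=0 w1=1 w7=0 w5=0 w8=1 clk=1 w3=1
t13.Δ0 w4=0 w6=1 w2=1 w0=0 w1=1 w7=0 w5=0 w8=1 clk=1 w3=1
t13.Δ1 w4=0 w6=1 w2=1 w0=0 w1=1 w7=0 w5=0 w8=1 clk=0 w3=1
t14.Δ0 w4=0 w6=1 w2=1 w0=0 w1=1 w7=0 w5=0 w8=1 clk=0 w3=1
t14.Δ1 w4=0 w6=1 w2=1 w0=0 w1=1 w7=0 w5=0 w8=1 clk=1 w3=1
t14.Δ2 w4=0 w6=0 w2=1 w0=0 w1=1 w7=0 w5=0 w8=1 clk=1 w3=1
t14.Δ3 w4=0 w6=0 w2=1 w0=0 w1=1 w7=0 w5=0 w8=0 clk=1 w3=1
t14.Δ4 w4=0 w6=0 w2=1 w0=0 w1=1 w7=0 w5=1 w8=0 clk=1 w3=1
t14.Δ5 w4=0 w6=0 w2=1 w0=0 w1=1 w7=0 w5=1 w8=0 clk=1 w3=0
t15.Δ0 w4=0 w6=0 w2=1 w0=0 w1=1 w7=0 w5=1 w8=0 clk=1 w3=0
t15.Δ1 w4=0 w6=0 w2=1 w0=0 w1=1 w7=0 w5=1 w8=0 clk=0 w3=0
t16.Δ0 w4=0 w6=0 w2=1 w0=0 w1=1 w7=0 w5=1 w8=0 clk=0 w3=0
t16.Δ1 w4=0 w6=0 w2=1 w0=0 w1=1 w7=0 w5=1 w8=0 clk=1 w3=0
t16.Δ2 w4=0 w6=1 w2=1 w0=0 w1=1 w7=0 w5=1 w8=0 clk=1 w3=0
t16.Δ3 w4=0 w6=1 w2=1 w0=0 w1=1 w7=0 w5=1 w8=1 clk=1 w3=0
t16.Δ4 w4=0 w6=1 w2=1 w0=0 w1=1 w7=0 w5=0 w8=1 clk=1 w3=0
t16.Δ5 w4=0 w6=1 w2=1 w0=0 w1=1 w7=0 w5=0 w8=1 clk=1 w3=1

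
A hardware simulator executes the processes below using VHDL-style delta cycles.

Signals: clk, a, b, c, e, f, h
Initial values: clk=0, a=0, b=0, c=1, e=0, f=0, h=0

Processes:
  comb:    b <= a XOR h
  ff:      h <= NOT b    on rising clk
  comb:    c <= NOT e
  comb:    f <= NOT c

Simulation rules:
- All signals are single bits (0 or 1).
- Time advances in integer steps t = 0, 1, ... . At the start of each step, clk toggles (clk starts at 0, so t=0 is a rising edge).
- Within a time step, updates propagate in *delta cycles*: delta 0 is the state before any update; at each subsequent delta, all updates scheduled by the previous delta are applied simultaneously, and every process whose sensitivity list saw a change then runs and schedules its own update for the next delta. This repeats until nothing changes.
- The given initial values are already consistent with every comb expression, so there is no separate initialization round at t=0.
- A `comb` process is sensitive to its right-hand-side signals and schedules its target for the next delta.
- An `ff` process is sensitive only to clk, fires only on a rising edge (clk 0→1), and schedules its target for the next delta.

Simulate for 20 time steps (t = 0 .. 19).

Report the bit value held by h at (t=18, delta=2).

0

t0.Δ0 a=0 h=0 b=0 c=1 f=0 clk=0 e=0
t0.Δ1 a=0 h=0 b=0 c=1 f=0 clk=1 e=0
t0.Δ2 a=0 h=1 b=0 c=1 f=0 clk=1 e=0
t0.Δ3 a=0 h=1 b=1 c=1 f=0 clk=1 e=0
t1.Δ0 a=0 h=1 b=1 c=1 f=0 clk=1 e=0
t1.Δ1 a=0 h=1 b=1 c=1 f=0 clk=0 e=0
t2.Δ0 a=0 h=1 b=1 c=1 f=0 clk=0 e=0
t2.Δ1 a=0 h=1 b=1 c=1 f=0 clk=1 e=0
t2.Δ2 a=0 h=0 b=1 c=1 f=0 clk=1 e=0
t2.Δ3 a=0 h=0 b=0 c=1 f=0 clk=1 e=0
t3.Δ0 a=0 h=0 b=0 c=1 f=0 clk=1 e=0
t3.Δ1 a=0 h=0 b=0 c=1 f=0 clk=0 e=0
t4.Δ0 a=0 h=0 b=0 c=1 f=0 clk=0 e=0
t4.Δ1 a=0 h=0 b=0 c=1 f=0 clk=1 e=0
t4.Δ2 a=0 h=1 b=0 c=1 f=0 clk=1 e=0
t4.Δ3 a=0 h=1 b=1 c=1 f=0 clk=1 e=0
t5.Δ0 a=0 h=1 b=1 c=1 f=0 clk=1 e=0
t5.Δ1 a=0 h=1 b=1 c=1 f=0 clk=0 e=0
t6.Δ0 a=0 h=1 b=1 c=1 f=0 clk=0 e=0
t6.Δ1 a=0 h=1 b=1 c=1 f=0 clk=1 e=0
t6.Δ2 a=0 h=0 b=1 c=1 f=0 clk=1 e=0
t6.Δ3 a=0 h=0 b=0 c=1 f=0 clk=1 e=0
t7.Δ0 a=0 h=0 b=0 c=1 f=0 clk=1 e=0
t7.Δ1 a=0 h=0 b=0 c=1 f=0 clk=0 e=0
t8.Δ0 a=0 h=0 b=0 c=1 f=0 clk=0 e=0
t8.Δ1 a=0 h=0 b=0 c=1 f=0 clk=1 e=0
t8.Δ2 a=0 h=1 b=0 c=1 f=0 clk=1 e=0
t8.Δ3 a=0 h=1 b=1 c=1 f=0 clk=1 e=0
t9.Δ0 a=0 h=1 b=1 c=1 f=0 clk=1 e=0
t9.Δ1 a=0 h=1 b=1 c=1 f=0 clk=0 e=0
t10.Δ0 a=0 h=1 b=1 c=1 f=0 clk=0 e=0
t10.Δ1 a=0 h=1 b=1 c=1 f=0 clk=1 e=0
t10.Δ2 a=0 h=0 b=1 c=1 f=0 clk=1 e=0
t10.Δ3 a=0 h=0 b=0 c=1 f=0 clk=1 e=0
t11.Δ0 a=0 h=0 b=0 c=1 f=0 clk=1 e=0
t11.Δ1 a=0 h=0 b=0 c=1 f=0 clk=0 e=0
t12.Δ0 a=0 h=0 b=0 c=1 f=0 clk=0 e=0
t12.Δ1 a=0 h=0 b=0 c=1 f=0 clk=1 e=0
t12.Δ2 a=0 h=1 b=0 c=1 f=0 clk=1 e=0
t12.Δ3 a=0 h=1 b=1 c=1 f=0 clk=1 e=0
t13.Δ0 a=0 h=1 b=1 c=1 f=0 clk=1 e=0
t13.Δ1 a=0 h=1 b=1 c=1 f=0 clk=0 e=0
t14.Δ0 a=0 h=1 b=1 c=1 f=0 clk=0 e=0
t14.Δ1 a=0 h=1 b=1 c=1 f=0 clk=1 e=0
t14.Δ2 a=0 h=0 b=1 c=1 f=0 clk=1 e=0
t14.Δ3 a=0 h=0 b=0 c=1 f=0 clk=1 e=0
t15.Δ0 a=0 h=0 b=0 c=1 f=0 clk=1 e=0
t15.Δ1 a=0 h=0 b=0 c=1 f=0 clk=0 e=0
t16.Δ0 a=0 h=0 b=0 c=1 f=0 clk=0 e=0
t16.Δ1 a=0 h=0 b=0 c=1 f=0 clk=1 e=0
t16.Δ2 a=0 h=1 b=0 c=1 f=0 clk=1 e=0
t16.Δ3 a=0 h=1 b=1 c=1 f=0 clk=1 e=0
t17.Δ0 a=0 h=1 b=1 c=1 f=0 clk=1 e=0
t17.Δ1 a=0 h=1 b=1 c=1 f=0 clk=0 e=0
t18.Δ0 a=0 h=1 b=1 c=1 f=0 clk=0 e=0
t18.Δ1 a=0 h=1 b=1 c=1 f=0 clk=1 e=0
t18.Δ2 a=0 h=0 b=1 c=1 f=0 clk=1 e=0
t18.Δ3 a=0 h=0 b=0 c=1 f=0 clk=1 e=0
t19.Δ0 a=0 h=0 b=0 c=1 f=0 clk=1 e=0
t19.Δ1 a=0 h=0 b=0 c=1 f=0 clk=0 e=0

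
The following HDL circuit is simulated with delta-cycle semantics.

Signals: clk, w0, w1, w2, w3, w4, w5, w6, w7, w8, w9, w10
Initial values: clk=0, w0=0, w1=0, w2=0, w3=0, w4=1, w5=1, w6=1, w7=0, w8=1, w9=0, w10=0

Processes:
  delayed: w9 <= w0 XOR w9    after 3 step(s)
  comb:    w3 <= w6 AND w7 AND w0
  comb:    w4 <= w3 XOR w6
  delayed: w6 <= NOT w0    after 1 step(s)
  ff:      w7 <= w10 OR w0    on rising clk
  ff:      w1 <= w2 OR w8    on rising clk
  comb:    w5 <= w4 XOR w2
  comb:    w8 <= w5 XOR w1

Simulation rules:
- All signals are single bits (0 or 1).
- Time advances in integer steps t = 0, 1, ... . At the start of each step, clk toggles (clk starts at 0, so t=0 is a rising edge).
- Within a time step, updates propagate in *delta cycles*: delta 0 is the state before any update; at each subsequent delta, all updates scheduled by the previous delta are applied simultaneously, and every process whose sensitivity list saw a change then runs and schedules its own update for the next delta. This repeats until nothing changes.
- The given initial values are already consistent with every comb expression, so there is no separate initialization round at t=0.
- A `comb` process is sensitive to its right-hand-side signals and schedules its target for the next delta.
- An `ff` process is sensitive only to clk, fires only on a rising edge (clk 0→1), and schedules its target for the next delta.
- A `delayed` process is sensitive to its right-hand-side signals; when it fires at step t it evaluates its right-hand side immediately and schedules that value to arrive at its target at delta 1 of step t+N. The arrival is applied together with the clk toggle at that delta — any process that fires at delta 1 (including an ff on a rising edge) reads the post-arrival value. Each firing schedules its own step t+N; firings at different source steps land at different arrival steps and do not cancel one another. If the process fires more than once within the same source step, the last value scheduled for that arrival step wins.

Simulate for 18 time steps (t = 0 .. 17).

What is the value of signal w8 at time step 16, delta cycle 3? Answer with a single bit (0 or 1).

t0.Δ0 w5=1 clk=0 w3=0 w1=0 w9=0 w8=1 w6=1 w4=1 w2=0 w7=0 w0=0 w10=0
t0.Δ1 w5=1 clk=1 w3=0 w1=0 w9=0 w8=1 w6=1 w4=1 w2=0 w7=0 w0=0 w10=0
t0.Δ2 w5=1 clk=1 w3=0 w1=1 w9=0 w8=1 w6=1 w4=1 w2=0 w7=0 w0=0 w10=0
t0.Δ3 w5=1 clk=1 w3=0 w1=1 w9=0 w8=0 w6=1 w4=1 w2=0 w7=0 w0=0 w10=0
t1.Δ0 w5=1 clk=1 w3=0 w1=1 w9=0 w8=0 w6=1 w4=1 w2=0 w7=0 w0=0 w10=0
t1.Δ1 w5=1 clk=0 w3=0 w1=1 w9=0 w8=0 w6=1 w4=1 w2=0 w7=0 w0=0 w10=0
t2.Δ0 w5=1 clk=0 w3=0 w1=1 w9=0 w8=0 w6=1 w4=1 w2=0 w7=0 w0=0 w10=0
t2.Δ1 w5=1 clk=1 w3=0 w1=1 w9=0 w8=0 w6=1 w4=1 w2=0 w7=0 w0=0 w10=0
t2.Δ2 w5=1 clk=1 w3=0 w1=0 w9=0 w8=0 w6=1 w4=1 w2=0 w7=0 w0=0 w10=0
t2.Δ3 w5=1 clk=1 w3=0 w1=0 w9=0 w8=1 w6=1 w4=1 w2=0 w7=0 w0=0 w10=0
t3.Δ0 w5=1 clk=1 w3=0 w1=0 w9=0 w8=1 w6=1 w4=1 w2=0 w7=0 w0=0 w10=0
t3.Δ1 w5=1 clk=0 w3=0 w1=0 w9=0 w8=1 w6=1 w4=1 w2=0 w7=0 w0=0 w10=0
t4.Δ0 w5=1 clk=0 w3=0 w1=0 w9=0 w8=1 w6=1 w4=1 w2=0 w7=0 w0=0 w10=0
t4.Δ1 w5=1 clk=1 w3=0 w1=0 w9=0 w8=1 w6=1 w4=1 w2=0 w7=0 w0=0 w10=0
t4.Δ2 w5=1 clk=1 w3=0 w1=1 w9=0 w8=1 w6=1 w4=1 w2=0 w7=0 w0=0 w10=0
t4.Δ3 w5=1 clk=1 w3=0 w1=1 w9=0 w8=0 w6=1 w4=1 w2=0 w7=0 w0=0 w10=0
t5.Δ0 w5=1 clk=1 w3=0 w1=1 w9=0 w8=0 w6=1 w4=1 w2=0 w7=0 w0=0 w10=0
t5.Δ1 w5=1 clk=0 w3=0 w1=1 w9=0 w8=0 w6=1 w4=1 w2=0 w7=0 w0=0 w10=0
t6.Δ0 w5=1 clk=0 w3=0 w1=1 w9=0 w8=0 w6=1 w4=1 w2=0 w7=0 w0=0 w10=0
t6.Δ1 w5=1 clk=1 w3=0 w1=1 w9=0 w8=0 w6=1 w4=1 w2=0 w7=0 w0=0 w10=0
t6.Δ2 w5=1 clk=1 w3=0 w1=0 w9=0 w8=0 w6=1 w4=1 w2=0 w7=0 w0=0 w10=0
t6.Δ3 w5=1 clk=1 w3=0 w1=0 w9=0 w8=1 w6=1 w4=1 w2=0 w7=0 w0=0 w10=0
t7.Δ0 w5=1 clk=1 w3=0 w1=0 w9=0 w8=1 w6=1 w4=1 w2=0 w7=0 w0=0 w10=0
t7.Δ1 w5=1 clk=0 w3=0 w1=0 w9=0 w8=1 w6=1 w4=1 w2=0 w7=0 w0=0 w10=0
t8.Δ0 w5=1 clk=0 w3=0 w1=0 w9=0 w8=1 w6=1 w4=1 w2=0 w7=0 w0=0 w10=0
t8.Δ1 w5=1 clk=1 w3=0 w1=0 w9=0 w8=1 w6=1 w4=1 w2=0 w7=0 w0=0 w10=0
t8.Δ2 w5=1 clk=1 w3=0 w1=1 w9=0 w8=1 w6=1 w4=1 w2=0 w7=0 w0=0 w10=0
t8.Δ3 w5=1 clk=1 w3=0 w1=1 w9=0 w8=0 w6=1 w4=1 w2=0 w7=0 w0=0 w10=0
t9.Δ0 w5=1 clk=1 w3=0 w1=1 w9=0 w8=0 w6=1 w4=1 w2=0 w7=0 w0=0 w10=0
t9.Δ1 w5=1 clk=0 w3=0 w1=1 w9=0 w8=0 w6=1 w4=1 w2=0 w7=0 w0=0 w10=0
t10.Δ0 w5=1 clk=0 w3=0 w1=1 w9=0 w8=0 w6=1 w4=1 w2=0 w7=0 w0=0 w10=0
t10.Δ1 w5=1 clk=1 w3=0 w1=1 w9=0 w8=0 w6=1 w4=1 w2=0 w7=0 w0=0 w10=0
t10.Δ2 w5=1 clk=1 w3=0 w1=0 w9=0 w8=0 w6=1 w4=1 w2=0 w7=0 w0=0 w10=0
t10.Δ3 w5=1 clk=1 w3=0 w1=0 w9=0 w8=1 w6=1 w4=1 w2=0 w7=0 w0=0 w10=0
t11.Δ0 w5=1 clk=1 w3=0 w1=0 w9=0 w8=1 w6=1 w4=1 w2=0 w7=0 w0=0 w10=0
t11.Δ1 w5=1 clk=0 w3=0 w1=0 w9=0 w8=1 w6=1 w4=1 w2=0 w7=0 w0=0 w10=0
t12.Δ0 w5=1 clk=0 w3=0 w1=0 w9=0 w8=1 w6=1 w4=1 w2=0 w7=0 w0=0 w10=0
t12.Δ1 w5=1 clk=1 w3=0 w1=0 w9=0 w8=1 w6=1 w4=1 w2=0 w7=0 w0=0 w10=0
t12.Δ2 w5=1 clk=1 w3=0 w1=1 w9=0 w8=1 w6=1 w4=1 w2=0 w7=0 w0=0 w10=0
t12.Δ3 w5=1 clk=1 w3=0 w1=1 w9=0 w8=0 w6=1 w4=1 w2=0 w7=0 w0=0 w10=0
t13.Δ0 w5=1 clk=1 w3=0 w1=1 w9=0 w8=0 w6=1 w4=1 w2=0 w7=0 w0=0 w10=0
t13.Δ1 w5=1 clk=0 w3=0 w1=1 w9=0 w8=0 w6=1 w4=1 w2=0 w7=0 w0=0 w10=0
t14.Δ0 w5=1 clk=0 w3=0 w1=1 w9=0 w8=0 w6=1 w4=1 w2=0 w7=0 w0=0 w10=0
t14.Δ1 w5=1 clk=1 w3=0 w1=1 w9=0 w8=0 w6=1 w4=1 w2=0 w7=0 w0=0 w10=0
t14.Δ2 w5=1 clk=1 w3=0 w1=0 w9=0 w8=0 w6=1 w4=1 w2=0 w7=0 w0=0 w10=0
t14.Δ3 w5=1 clk=1 w3=0 w1=0 w9=0 w8=1 w6=1 w4=1 w2=0 w7=0 w0=0 w10=0
t15.Δ0 w5=1 clk=1 w3=0 w1=0 w9=0 w8=1 w6=1 w4=1 w2=0 w7=0 w0=0 w10=0
t15.Δ1 w5=1 clk=0 w3=0 w1=0 w9=0 w8=1 w6=1 w4=1 w2=0 w7=0 w0=0 w10=0
t16.Δ0 w5=1 clk=0 w3=0 w1=0 w9=0 w8=1 w6=1 w4=1 w2=0 w7=0 w0=0 w10=0
t16.Δ1 w5=1 clk=1 w3=0 w1=0 w9=0 w8=1 w6=1 w4=1 w2=0 w7=0 w0=0 w10=0
t16.Δ2 w5=1 clk=1 w3=0 w1=1 w9=0 w8=1 w6=1 w4=1 w2=0 w7=0 w0=0 w10=0
t16.Δ3 w5=1 clk=1 w3=0 w1=1 w9=0 w8=0 w6=1 w4=1 w2=0 w7=0 w0=0 w10=0
t17.Δ0 w5=1 clk=1 w3=0 w1=1 w9=0 w8=0 w6=1 w4=1 w2=0 w7=0 w0=0 w10=0
t17.Δ1 w5=1 clk=0 w3=0 w1=1 w9=0 w8=0 w6=1 w4=1 w2=0 w7=0 w0=0 w10=0

0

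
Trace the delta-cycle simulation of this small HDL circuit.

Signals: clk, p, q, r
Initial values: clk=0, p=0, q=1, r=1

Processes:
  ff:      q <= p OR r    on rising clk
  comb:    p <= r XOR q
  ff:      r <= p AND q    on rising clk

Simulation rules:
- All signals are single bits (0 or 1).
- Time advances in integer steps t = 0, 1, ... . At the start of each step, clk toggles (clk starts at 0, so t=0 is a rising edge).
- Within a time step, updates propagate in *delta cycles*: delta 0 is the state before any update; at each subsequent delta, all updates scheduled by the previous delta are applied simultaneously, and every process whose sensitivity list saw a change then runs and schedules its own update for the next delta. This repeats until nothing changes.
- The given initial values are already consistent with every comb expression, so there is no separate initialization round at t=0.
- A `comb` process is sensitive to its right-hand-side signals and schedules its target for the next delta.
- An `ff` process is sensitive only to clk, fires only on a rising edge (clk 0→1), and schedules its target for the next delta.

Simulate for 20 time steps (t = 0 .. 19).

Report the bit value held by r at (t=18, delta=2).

t0.Δ0 r=1 p=0 clk=0 q=1
t0.Δ1 r=1 p=0 clk=1 q=1
t0.Δ2 r=0 p=0 clk=1 q=1
t0.Δ3 r=0 p=1 clk=1 q=1
t1.Δ0 r=0 p=1 clk=1 q=1
t1.Δ1 r=0 p=1 clk=0 q=1
t2.Δ0 r=0 p=1 clk=0 q=1
t2.Δ1 r=0 p=1 clk=1 q=1
t2.Δ2 r=1 p=1 clk=1 q=1
t2.Δ3 r=1 p=0 clk=1 q=1
t3.Δ0 r=1 p=0 clk=1 q=1
t3.Δ1 r=1 p=0 clk=0 q=1
t4.Δ0 r=1 p=0 clk=0 q=1
t4.Δ1 r=1 p=0 clk=1 q=1
t4.Δ2 r=0 p=0 clk=1 q=1
t4.Δ3 r=0 p=1 clk=1 q=1
t5.Δ0 r=0 p=1 clk=1 q=1
t5.Δ1 r=0 p=1 clk=0 q=1
t6.Δ0 r=0 p=1 clk=0 q=1
t6.Δ1 r=0 p=1 clk=1 q=1
t6.Δ2 r=1 p=1 clk=1 q=1
t6.Δ3 r=1 p=0 clk=1 q=1
t7.Δ0 r=1 p=0 clk=1 q=1
t7.Δ1 r=1 p=0 clk=0 q=1
t8.Δ0 r=1 p=0 clk=0 q=1
t8.Δ1 r=1 p=0 clk=1 q=1
t8.Δ2 r=0 p=0 clk=1 q=1
t8.Δ3 r=0 p=1 clk=1 q=1
t9.Δ0 r=0 p=1 clk=1 q=1
t9.Δ1 r=0 p=1 clk=0 q=1
t10.Δ0 r=0 p=1 clk=0 q=1
t10.Δ1 r=0 p=1 clk=1 q=1
t10.Δ2 r=1 p=1 clk=1 q=1
t10.Δ3 r=1 p=0 clk=1 q=1
t11.Δ0 r=1 p=0 clk=1 q=1
t11.Δ1 r=1 p=0 clk=0 q=1
t12.Δ0 r=1 p=0 clk=0 q=1
t12.Δ1 r=1 p=0 clk=1 q=1
t12.Δ2 r=0 p=0 clk=1 q=1
t12.Δ3 r=0 p=1 clk=1 q=1
t13.Δ0 r=0 p=1 clk=1 q=1
t13.Δ1 r=0 p=1 clk=0 q=1
t14.Δ0 r=0 p=1 clk=0 q=1
t14.Δ1 r=0 p=1 clk=1 q=1
t14.Δ2 r=1 p=1 clk=1 q=1
t14.Δ3 r=1 p=0 clk=1 q=1
t15.Δ0 r=1 p=0 clk=1 q=1
t15.Δ1 r=1 p=0 clk=0 q=1
t16.Δ0 r=1 p=0 clk=0 q=1
t16.Δ1 r=1 p=0 clk=1 q=1
t16.Δ2 r=0 p=0 clk=1 q=1
t16.Δ3 r=0 p=1 clk=1 q=1
t17.Δ0 r=0 p=1 clk=1 q=1
t17.Δ1 r=0 p=1 clk=0 q=1
t18.Δ0 r=0 p=1 clk=0 q=1
t18.Δ1 r=0 p=1 clk=1 q=1
t18.Δ2 r=1 p=1 clk=1 q=1
t18.Δ3 r=1 p=0 clk=1 q=1
t19.Δ0 r=1 p=0 clk=1 q=1
t19.Δ1 r=1 p=0 clk=0 q=1

1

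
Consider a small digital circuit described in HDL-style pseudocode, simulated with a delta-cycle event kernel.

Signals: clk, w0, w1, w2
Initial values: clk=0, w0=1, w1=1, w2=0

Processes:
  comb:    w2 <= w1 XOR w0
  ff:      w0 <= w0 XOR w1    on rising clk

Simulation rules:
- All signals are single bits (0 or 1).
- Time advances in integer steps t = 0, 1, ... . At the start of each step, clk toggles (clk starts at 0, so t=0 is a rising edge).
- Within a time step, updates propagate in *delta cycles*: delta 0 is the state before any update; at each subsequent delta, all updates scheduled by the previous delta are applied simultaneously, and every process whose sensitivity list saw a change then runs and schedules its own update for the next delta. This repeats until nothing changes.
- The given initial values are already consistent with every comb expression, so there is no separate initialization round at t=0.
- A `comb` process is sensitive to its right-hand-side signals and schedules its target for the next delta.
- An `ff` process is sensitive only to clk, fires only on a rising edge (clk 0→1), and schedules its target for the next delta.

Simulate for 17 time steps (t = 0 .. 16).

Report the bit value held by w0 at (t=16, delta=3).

0

t=0 Δ0: w0=1 w1=1 w2=0 clk=0
  Δ1: clk:0→1
  Δ2: w0:1→0
  Δ3: w2:0→1
  (3Δ to stable)
t=1 Δ0: w0=0 w1=1 w2=1 clk=1
  Δ1: clk:1→0
  (1Δ to stable)
t=2 Δ0: w0=0 w1=1 w2=1 clk=0
  Δ1: clk:0→1
  Δ2: w0:0→1
  Δ3: w2:1→0
  (3Δ to stable)
t=3 Δ0: w0=1 w1=1 w2=0 clk=1
  Δ1: clk:1→0
  (1Δ to stable)
t=4 Δ0: w0=1 w1=1 w2=0 clk=0
  Δ1: clk:0→1
  Δ2: w0:1→0
  Δ3: w2:0→1
  (3Δ to stable)
t=5 Δ0: w0=0 w1=1 w2=1 clk=1
  Δ1: clk:1→0
  (1Δ to stable)
t=6 Δ0: w0=0 w1=1 w2=1 clk=0
  Δ1: clk:0→1
  Δ2: w0:0→1
  Δ3: w2:1→0
  (3Δ to stable)
t=7 Δ0: w0=1 w1=1 w2=0 clk=1
  Δ1: clk:1→0
  (1Δ to stable)
t=8 Δ0: w0=1 w1=1 w2=0 clk=0
  Δ1: clk:0→1
  Δ2: w0:1→0
  Δ3: w2:0→1
  (3Δ to stable)
t=9 Δ0: w0=0 w1=1 w2=1 clk=1
  Δ1: clk:1→0
  (1Δ to stable)
t=10 Δ0: w0=0 w1=1 w2=1 clk=0
  Δ1: clk:0→1
  Δ2: w0:0→1
  Δ3: w2:1→0
  (3Δ to stable)
t=11 Δ0: w0=1 w1=1 w2=0 clk=1
  Δ1: clk:1→0
  (1Δ to stable)
t=12 Δ0: w0=1 w1=1 w2=0 clk=0
  Δ1: clk:0→1
  Δ2: w0:1→0
  Δ3: w2:0→1
  (3Δ to stable)
t=13 Δ0: w0=0 w1=1 w2=1 clk=1
  Δ1: clk:1→0
  (1Δ to stable)
t=14 Δ0: w0=0 w1=1 w2=1 clk=0
  Δ1: clk:0→1
  Δ2: w0:0→1
  Δ3: w2:1→0
  (3Δ to stable)
t=15 Δ0: w0=1 w1=1 w2=0 clk=1
  Δ1: clk:1→0
  (1Δ to stable)
t=16 Δ0: w0=1 w1=1 w2=0 clk=0
  Δ1: clk:0→1
  Δ2: w0:1→0
  Δ3: w2:0→1
  (3Δ to stable)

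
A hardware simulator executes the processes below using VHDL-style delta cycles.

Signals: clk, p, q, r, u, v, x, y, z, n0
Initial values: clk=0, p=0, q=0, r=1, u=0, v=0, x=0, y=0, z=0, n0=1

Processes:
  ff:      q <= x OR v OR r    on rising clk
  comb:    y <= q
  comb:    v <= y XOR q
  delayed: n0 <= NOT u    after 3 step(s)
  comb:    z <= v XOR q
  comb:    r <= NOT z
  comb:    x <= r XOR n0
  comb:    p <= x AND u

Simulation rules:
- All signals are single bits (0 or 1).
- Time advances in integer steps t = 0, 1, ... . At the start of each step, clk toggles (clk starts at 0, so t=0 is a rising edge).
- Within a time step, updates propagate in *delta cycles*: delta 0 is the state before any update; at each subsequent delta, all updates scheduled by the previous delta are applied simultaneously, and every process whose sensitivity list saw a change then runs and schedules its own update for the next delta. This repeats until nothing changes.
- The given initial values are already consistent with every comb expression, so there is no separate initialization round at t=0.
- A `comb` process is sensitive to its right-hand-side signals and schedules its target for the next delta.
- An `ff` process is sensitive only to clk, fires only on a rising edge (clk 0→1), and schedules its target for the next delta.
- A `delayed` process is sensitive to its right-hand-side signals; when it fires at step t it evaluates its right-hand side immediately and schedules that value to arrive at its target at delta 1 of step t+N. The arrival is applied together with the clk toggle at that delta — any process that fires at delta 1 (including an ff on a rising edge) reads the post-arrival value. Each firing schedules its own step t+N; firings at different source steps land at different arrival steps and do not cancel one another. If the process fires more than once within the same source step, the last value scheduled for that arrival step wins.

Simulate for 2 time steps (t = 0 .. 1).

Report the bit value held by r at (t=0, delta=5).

1

t0.Δ0 u=0 x=0 clk=0 q=0 r=1 p=0 y=0 v=0 z=0 n0=1
t0.Δ1 u=0 x=0 clk=1 q=0 r=1 p=0 y=0 v=0 z=0 n0=1
t0.Δ2 u=0 x=0 clk=1 q=1 r=1 p=0 y=0 v=0 z=0 n0=1
t0.Δ3 u=0 x=0 clk=1 q=1 r=1 p=0 y=1 v=1 z=1 n0=1
t0.Δ4 u=0 x=0 clk=1 q=1 r=0 p=0 y=1 v=0 z=0 n0=1
t0.Δ5 u=0 x=1 clk=1 q=1 r=1 p=0 y=1 v=0 z=1 n0=1
t0.Δ6 u=0 x=0 clk=1 q=1 r=0 p=0 y=1 v=0 z=1 n0=1
t0.Δ7 u=0 x=1 clk=1 q=1 r=0 p=0 y=1 v=0 z=1 n0=1
t1.Δ0 u=0 x=1 clk=1 q=1 r=0 p=0 y=1 v=0 z=1 n0=1
t1.Δ1 u=0 x=1 clk=0 q=1 r=0 p=0 y=1 v=0 z=1 n0=1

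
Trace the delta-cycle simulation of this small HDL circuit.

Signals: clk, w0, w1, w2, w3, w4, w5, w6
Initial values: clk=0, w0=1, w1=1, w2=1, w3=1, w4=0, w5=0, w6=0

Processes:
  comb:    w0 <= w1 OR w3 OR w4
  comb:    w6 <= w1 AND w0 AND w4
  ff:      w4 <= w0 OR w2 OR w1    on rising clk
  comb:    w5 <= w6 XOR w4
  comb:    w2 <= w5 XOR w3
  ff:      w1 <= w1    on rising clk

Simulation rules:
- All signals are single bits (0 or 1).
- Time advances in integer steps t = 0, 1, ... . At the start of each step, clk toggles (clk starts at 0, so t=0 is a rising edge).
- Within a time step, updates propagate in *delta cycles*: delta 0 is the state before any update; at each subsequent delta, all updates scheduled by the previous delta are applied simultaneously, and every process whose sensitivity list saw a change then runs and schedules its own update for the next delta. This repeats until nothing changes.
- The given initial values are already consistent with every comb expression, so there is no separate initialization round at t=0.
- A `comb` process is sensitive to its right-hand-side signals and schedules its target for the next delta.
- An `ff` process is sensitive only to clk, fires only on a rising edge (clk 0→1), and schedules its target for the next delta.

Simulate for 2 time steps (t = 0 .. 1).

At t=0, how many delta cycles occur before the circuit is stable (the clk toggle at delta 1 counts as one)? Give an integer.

5

t0.Δ0 w0=1 w4=0 w2=1 w3=1 w6=0 w5=0 w1=1 clk=0
t0.Δ1 w0=1 w4=0 w2=1 w3=1 w6=0 w5=0 w1=1 clk=1
t0.Δ2 w0=1 w4=1 w2=1 w3=1 w6=0 w5=0 w1=1 clk=1
t0.Δ3 w0=1 w4=1 w2=1 w3=1 w6=1 w5=1 w1=1 clk=1
t0.Δ4 w0=1 w4=1 w2=0 w3=1 w6=1 w5=0 w1=1 clk=1
t0.Δ5 w0=1 w4=1 w2=1 w3=1 w6=1 w5=0 w1=1 clk=1
t1.Δ0 w0=1 w4=1 w2=1 w3=1 w6=1 w5=0 w1=1 clk=1
t1.Δ1 w0=1 w4=1 w2=1 w3=1 w6=1 w5=0 w1=1 clk=0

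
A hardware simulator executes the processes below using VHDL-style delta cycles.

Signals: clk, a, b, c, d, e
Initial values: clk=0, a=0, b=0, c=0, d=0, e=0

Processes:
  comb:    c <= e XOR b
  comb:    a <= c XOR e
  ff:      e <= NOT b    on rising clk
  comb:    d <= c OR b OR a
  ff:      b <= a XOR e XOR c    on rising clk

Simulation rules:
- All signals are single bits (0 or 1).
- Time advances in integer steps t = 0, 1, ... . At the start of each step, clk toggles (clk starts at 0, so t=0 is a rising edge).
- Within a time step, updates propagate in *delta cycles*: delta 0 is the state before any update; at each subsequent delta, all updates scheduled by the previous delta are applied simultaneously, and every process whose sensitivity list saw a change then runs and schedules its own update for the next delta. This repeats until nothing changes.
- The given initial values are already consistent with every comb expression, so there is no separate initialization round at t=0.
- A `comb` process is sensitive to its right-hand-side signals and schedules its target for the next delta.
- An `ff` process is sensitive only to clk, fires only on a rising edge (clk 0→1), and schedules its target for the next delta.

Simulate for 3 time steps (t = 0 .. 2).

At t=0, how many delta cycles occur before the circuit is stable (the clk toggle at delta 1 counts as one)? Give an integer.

[bits: d,e,a,clk,b,c]
t=0: Δ0=000000 Δ1=000100 Δ2=010100 Δ3=011101 Δ4=110101 | 4Δ
t=1: Δ0=110101 Δ1=110001 | 1Δ
t=2: Δ0=110001 Δ1=110101 | 1Δ

4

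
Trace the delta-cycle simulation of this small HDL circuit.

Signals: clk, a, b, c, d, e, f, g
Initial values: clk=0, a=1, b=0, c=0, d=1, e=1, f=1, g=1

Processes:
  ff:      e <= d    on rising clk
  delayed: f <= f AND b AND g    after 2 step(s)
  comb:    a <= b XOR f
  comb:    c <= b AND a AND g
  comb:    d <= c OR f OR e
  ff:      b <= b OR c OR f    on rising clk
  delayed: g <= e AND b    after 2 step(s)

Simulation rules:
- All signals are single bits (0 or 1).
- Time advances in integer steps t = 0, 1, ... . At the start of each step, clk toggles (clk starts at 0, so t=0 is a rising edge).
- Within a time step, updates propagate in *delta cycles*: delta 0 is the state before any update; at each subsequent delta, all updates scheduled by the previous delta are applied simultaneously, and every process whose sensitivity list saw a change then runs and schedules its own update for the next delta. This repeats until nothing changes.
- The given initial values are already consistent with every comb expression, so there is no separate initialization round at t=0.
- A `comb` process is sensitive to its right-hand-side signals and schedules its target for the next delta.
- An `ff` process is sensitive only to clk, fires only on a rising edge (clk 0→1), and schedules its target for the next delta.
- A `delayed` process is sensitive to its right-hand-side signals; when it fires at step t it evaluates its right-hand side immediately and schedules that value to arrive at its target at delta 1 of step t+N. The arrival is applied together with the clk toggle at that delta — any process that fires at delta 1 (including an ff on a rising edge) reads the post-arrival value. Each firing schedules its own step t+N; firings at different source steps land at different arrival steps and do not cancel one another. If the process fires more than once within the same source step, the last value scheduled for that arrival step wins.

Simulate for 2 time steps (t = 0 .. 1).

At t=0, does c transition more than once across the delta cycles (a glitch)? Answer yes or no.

t=0 Δ0: d=1 f=1 g=1 a=1 clk=0 e=1 c=0 b=0
  Δ1: clk:0→1
  Δ2: b:0→1
  Δ3: a:1→0, c:0→1
  Δ4: c:1→0
  (4Δ to stable)
t=1 Δ0: d=1 f=1 g=1 a=0 clk=1 e=1 c=0 b=1
  Δ1: clk:1→0
  (1Δ to stable)

yes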